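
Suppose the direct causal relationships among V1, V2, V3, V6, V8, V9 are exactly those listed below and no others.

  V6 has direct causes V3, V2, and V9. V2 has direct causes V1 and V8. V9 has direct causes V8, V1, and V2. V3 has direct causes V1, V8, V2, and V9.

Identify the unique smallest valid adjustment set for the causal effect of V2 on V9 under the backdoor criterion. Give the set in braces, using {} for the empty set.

Variables eligible for adjustment (non-descendants of V2, excluding V2 and V9): {V1, V8}.
Backdoor paths from V2 to V9:
  P1: V2 <- V8 -> V9
  P2: V2 <- V8 -> V3 <- V1 -> V9
  P3: V2 <- V8 -> V3 <- V9
  P4: V2 <- V8 -> V3 -> V6 <- V9
  P5: V2 <- V1 -> V9
  P6: V2 <- V1 -> V3 <- V8 -> V9
  P7: V2 <- V1 -> V3 <- V9
  P8: V2 <- V1 -> V3 -> V6 <- V9
The empty set is not sufficient: P1 (V2 <- V8 -> V9) has no collider blocking it and no conditioned non-collider, so it is open.
Try {V1, V8}:
  P1: blocked at fork node V8 ∈ conditioning set.
  P2: blocked at fork node V8 ∈ conditioning set.
  P3: blocked at fork node V8 ∈ conditioning set.
  P4: blocked at fork node V8 ∈ conditioning set.
  P5: blocked at fork node V1 ∈ conditioning set.
  P6: blocked at fork node V1 ∈ conditioning set.
  P7: blocked at fork node V1 ∈ conditioning set.
  P8: blocked at fork node V1 ∈ conditioning set.
{V1, V8} contains no descendant of V2 and blocks every backdoor path.
Every element of {V1, V8} is needed (dropping V1 leaves P5 open; dropping V8 leaves P1 open), so no proper subset is valid.
Among all size-2 subsets of the eligible variables, only {V1, V8} blocks every backdoor path, so it is the unique smallest valid adjustment set.

{V1, V8}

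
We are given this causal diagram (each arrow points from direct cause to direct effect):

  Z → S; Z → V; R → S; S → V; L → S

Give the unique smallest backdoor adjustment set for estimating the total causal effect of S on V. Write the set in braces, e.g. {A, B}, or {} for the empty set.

Variables eligible for adjustment (non-descendants of S, excluding S and V): {L, R, Z}.
Backdoor paths from S to V:
  P1: S <- Z -> V
The empty set is not sufficient: P1 (S <- Z -> V) has no collider blocking it and no conditioned non-collider, so it is open.
Try {Z}:
  P1: blocked at fork node Z ∈ conditioning set.
{Z} contains no descendant of S and blocks every backdoor path.
No other singleton works — e.g. {R} leaves P1 open — so {Z} is the unique smallest valid adjustment set.

{Z}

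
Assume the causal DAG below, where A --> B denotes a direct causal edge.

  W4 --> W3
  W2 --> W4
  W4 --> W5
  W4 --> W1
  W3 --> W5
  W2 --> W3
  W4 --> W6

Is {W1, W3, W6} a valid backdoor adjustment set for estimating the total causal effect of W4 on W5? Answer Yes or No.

Backdoor paths from W4 to W5 (paths whose first edge points into W4):
  P1: W4 <- W2 -> W3 -> W5
Condition 1 (no descendant of W4 in the set): FAILS — W1, W3, and W6 are descendants of W4.
Condition 2 (every backdoor path blocked by {W1, W3, W6}):
  P1: blocked at chain node W3 ∈ conditioning set.
{W1, W3, W6} does not satisfy the backdoor criterion.

No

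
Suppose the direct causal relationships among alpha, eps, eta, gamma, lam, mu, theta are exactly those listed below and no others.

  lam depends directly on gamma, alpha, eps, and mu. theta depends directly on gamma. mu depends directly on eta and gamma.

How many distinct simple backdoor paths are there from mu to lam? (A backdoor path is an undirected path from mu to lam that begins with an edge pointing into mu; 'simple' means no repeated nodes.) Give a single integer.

1

A backdoor path from mu to lam is any simple undirected path whose first edge points into mu (i.e. leaves mu via a parent).
Parents of mu: {eta, gamma}.
Enumerating:
  P1: mu <- gamma -> lam
That exhausts the simple backdoor paths. Count: 1.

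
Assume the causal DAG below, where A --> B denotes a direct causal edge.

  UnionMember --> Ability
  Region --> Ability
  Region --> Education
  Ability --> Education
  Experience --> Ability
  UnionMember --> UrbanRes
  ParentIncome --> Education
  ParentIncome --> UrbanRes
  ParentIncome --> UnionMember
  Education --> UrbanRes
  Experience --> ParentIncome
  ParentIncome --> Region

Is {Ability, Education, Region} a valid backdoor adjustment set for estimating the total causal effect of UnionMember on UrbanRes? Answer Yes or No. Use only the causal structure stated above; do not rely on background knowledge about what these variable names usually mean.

No

Backdoor paths from UnionMember to UrbanRes (paths whose first edge points into UnionMember):
  P1: UnionMember <- ParentIncome <- Experience -> Ability <- Region -> Education -> UrbanRes
  P2: UnionMember <- ParentIncome <- Experience -> Ability -> Education -> UrbanRes
  P3: UnionMember <- ParentIncome -> Region -> Ability -> Education -> UrbanRes
  P4: UnionMember <- ParentIncome -> Region -> Education -> UrbanRes
  P5: UnionMember <- ParentIncome -> Education -> UrbanRes
  P6: UnionMember <- ParentIncome -> UrbanRes
Condition 1 (no descendant of UnionMember in the set): FAILS — Ability and Education are descendants of UnionMember.
Condition 2 (every backdoor path blocked by {Ability, Education, Region}):
  P1: blocked at fork node Region ∈ conditioning set.
  P2: blocked at chain node Ability ∈ conditioning set.
  P3: blocked at chain node Region ∈ conditioning set.
  P4: blocked at chain node Region ∈ conditioning set.
  P5: blocked at chain node Education ∈ conditioning set.
  P6: open — no interior node is in the conditioning set.
{Ability, Education, Region} does not satisfy the backdoor criterion.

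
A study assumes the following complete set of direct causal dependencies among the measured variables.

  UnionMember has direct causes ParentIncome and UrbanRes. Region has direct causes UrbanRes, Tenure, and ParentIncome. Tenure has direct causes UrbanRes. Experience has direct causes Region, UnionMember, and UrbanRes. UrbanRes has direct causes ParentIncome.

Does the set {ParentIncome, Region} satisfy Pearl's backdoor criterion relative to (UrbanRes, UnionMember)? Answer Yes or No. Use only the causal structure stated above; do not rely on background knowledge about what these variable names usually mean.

Backdoor paths from UrbanRes to UnionMember (paths whose first edge points into UrbanRes):
  P1: UrbanRes <- ParentIncome -> UnionMember
  P2: UrbanRes <- ParentIncome -> Region -> Experience <- UnionMember
Condition 1 (no descendant of UrbanRes in the set): FAILS — Region is a descendant of UrbanRes.
Condition 2 (every backdoor path blocked by {ParentIncome, Region}):
  P1: blocked at fork node ParentIncome ∈ conditioning set.
  P2: blocked at fork node ParentIncome ∈ conditioning set.
{ParentIncome, Region} does not satisfy the backdoor criterion.

No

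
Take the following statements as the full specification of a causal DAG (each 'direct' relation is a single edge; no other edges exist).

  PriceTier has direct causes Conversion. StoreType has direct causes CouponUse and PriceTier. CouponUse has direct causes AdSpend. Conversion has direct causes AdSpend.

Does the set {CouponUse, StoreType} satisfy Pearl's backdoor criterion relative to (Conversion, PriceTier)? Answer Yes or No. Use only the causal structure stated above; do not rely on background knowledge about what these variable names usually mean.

No

Backdoor paths from Conversion to PriceTier (paths whose first edge points into Conversion):
  P1: Conversion <- AdSpend -> CouponUse -> StoreType <- PriceTier
Condition 1 (no descendant of Conversion in the set): FAILS — StoreType is a descendant of Conversion.
Condition 2 (every backdoor path blocked by {CouponUse, StoreType}):
  P1: blocked at chain node CouponUse ∈ conditioning set.
{CouponUse, StoreType} does not satisfy the backdoor criterion.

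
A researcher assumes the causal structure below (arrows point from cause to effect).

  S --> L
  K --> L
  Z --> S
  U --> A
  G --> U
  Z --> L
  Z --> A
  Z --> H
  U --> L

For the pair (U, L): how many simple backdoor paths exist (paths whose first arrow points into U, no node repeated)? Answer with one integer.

A backdoor path from U to L is any simple undirected path whose first edge points into U (i.e. leaves U via a parent).
Parents of U: {G}.
No simple path from any parent of U reaches L without revisiting U, so there are no backdoor paths.

0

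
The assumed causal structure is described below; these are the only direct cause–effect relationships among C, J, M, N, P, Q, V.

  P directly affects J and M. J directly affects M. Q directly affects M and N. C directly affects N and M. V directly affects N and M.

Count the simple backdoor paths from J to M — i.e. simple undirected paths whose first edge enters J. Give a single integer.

A backdoor path from J to M is any simple undirected path whose first edge points into J (i.e. leaves J via a parent).
Parents of J: {P}.
Enumerating:
  P1: J <- P -> M
That exhausts the simple backdoor paths. Count: 1.

1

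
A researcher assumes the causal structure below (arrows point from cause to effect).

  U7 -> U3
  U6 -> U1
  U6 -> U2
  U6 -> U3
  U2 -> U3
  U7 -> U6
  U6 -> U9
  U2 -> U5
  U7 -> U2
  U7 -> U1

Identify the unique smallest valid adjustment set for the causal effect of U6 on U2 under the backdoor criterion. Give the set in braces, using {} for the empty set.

{U7}

Variables eligible for adjustment (non-descendants of U6, excluding U6 and U2): {U7}.
Backdoor paths from U6 to U2:
  P1: U6 <- U7 -> U2
  P2: U6 <- U7 -> U3 <- U2
The empty set is not sufficient: P1 (U6 <- U7 -> U2) has no collider blocking it and no conditioned non-collider, so it is open.
Try {U7}:
  P1: blocked at fork node U7 ∈ conditioning set.
  P2: blocked at fork node U7 ∈ conditioning set.
{U7} contains no descendant of U6 and blocks every backdoor path.
{U7} is the unique smallest valid adjustment set.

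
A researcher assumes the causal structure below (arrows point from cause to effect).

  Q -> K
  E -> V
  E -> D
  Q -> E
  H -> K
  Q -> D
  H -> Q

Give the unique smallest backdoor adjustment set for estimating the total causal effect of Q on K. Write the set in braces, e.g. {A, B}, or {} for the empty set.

Variables eligible for adjustment (non-descendants of Q, excluding Q and K): {H}.
Backdoor paths from Q to K:
  P1: Q <- H -> K
The empty set is not sufficient: P1 (Q <- H -> K) has no collider blocking it and no conditioned non-collider, so it is open.
Try {H}:
  P1: blocked at fork node H ∈ conditioning set.
{H} contains no descendant of Q and blocks every backdoor path.
{H} is the unique smallest valid adjustment set.

{H}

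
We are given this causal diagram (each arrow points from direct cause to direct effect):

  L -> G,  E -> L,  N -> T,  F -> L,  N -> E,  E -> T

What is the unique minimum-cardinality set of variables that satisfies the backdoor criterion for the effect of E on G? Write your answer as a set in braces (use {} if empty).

Variables eligible for adjustment (non-descendants of E, excluding E and G): {F, N}.
Backdoor paths from E to G:
  (none)
With no backdoor paths the empty set already satisfies the criterion, and it is trivially minimal.

{}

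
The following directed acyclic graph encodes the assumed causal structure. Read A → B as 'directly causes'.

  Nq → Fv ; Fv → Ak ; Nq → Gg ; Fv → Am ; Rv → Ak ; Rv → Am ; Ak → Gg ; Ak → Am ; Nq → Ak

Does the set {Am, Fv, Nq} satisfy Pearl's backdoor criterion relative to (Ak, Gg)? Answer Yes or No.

Backdoor paths from Ak to Gg (paths whose first edge points into Ak):
  P1: Ak <- Nq -> Gg
  P2: Ak <- Fv <- Nq -> Gg
  P3: Ak <- Rv -> Am <- Fv <- Nq -> Gg
Condition 1 (no descendant of Ak in the set): FAILS — Am is a descendant of Ak.
Condition 2 (every backdoor path blocked by {Am, Fv, Nq}):
  P1: blocked at fork node Nq ∈ conditioning set.
  P2: blocked at chain node Fv ∈ conditioning set.
  P3: blocked at chain node Fv ∈ conditioning set.
{Am, Fv, Nq} does not satisfy the backdoor criterion.

No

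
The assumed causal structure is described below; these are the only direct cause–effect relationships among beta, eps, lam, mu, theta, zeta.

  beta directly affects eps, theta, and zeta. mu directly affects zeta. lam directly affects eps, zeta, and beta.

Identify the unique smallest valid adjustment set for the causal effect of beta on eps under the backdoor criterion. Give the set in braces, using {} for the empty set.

Variables eligible for adjustment (non-descendants of beta, excluding beta and eps): {lam, mu}.
Backdoor paths from beta to eps:
  P1: beta <- lam -> eps
The empty set is not sufficient: P1 (beta <- lam -> eps) has no collider blocking it and no conditioned non-collider, so it is open.
Try {lam}:
  P1: blocked at fork node lam ∈ conditioning set.
{lam} contains no descendant of beta and blocks every backdoor path.
No other singleton works — e.g. {mu} leaves P1 open — so {lam} is the unique smallest valid adjustment set.

{lam}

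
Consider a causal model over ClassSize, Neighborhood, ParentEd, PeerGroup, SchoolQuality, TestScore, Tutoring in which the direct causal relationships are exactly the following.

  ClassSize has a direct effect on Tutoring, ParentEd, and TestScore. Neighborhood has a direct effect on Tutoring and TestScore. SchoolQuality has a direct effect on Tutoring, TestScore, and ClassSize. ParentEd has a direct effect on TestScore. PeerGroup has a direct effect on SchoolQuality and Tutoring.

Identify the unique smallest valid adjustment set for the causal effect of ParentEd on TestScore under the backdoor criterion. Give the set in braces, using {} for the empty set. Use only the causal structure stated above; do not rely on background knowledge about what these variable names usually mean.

Variables eligible for adjustment (non-descendants of ParentEd, excluding ParentEd and TestScore): {ClassSize, Neighborhood, PeerGroup, SchoolQuality, Tutoring}.
Backdoor paths from ParentEd to TestScore:
  P1: ParentEd <- ClassSize <- SchoolQuality <- PeerGroup -> Tutoring <- Neighborhood -> TestScore
  P2: ParentEd <- ClassSize <- SchoolQuality -> TestScore
  P3: ParentEd <- ClassSize <- SchoolQuality -> Tutoring <- Neighborhood -> TestScore
  P4: ParentEd <- ClassSize -> TestScore
  P5: ParentEd <- ClassSize -> Tutoring <- PeerGroup -> SchoolQuality -> TestScore
  P6: ParentEd <- ClassSize -> Tutoring <- Neighborhood -> TestScore
  P7: ParentEd <- ClassSize -> Tutoring <- SchoolQuality -> TestScore
The empty set is not sufficient: P2 (ParentEd <- ClassSize <- SchoolQuality -> TestScore) has no collider blocking it and no conditioned non-collider, so it is open.
Try {ClassSize}:
  P1: blocked at chain node ClassSize ∈ conditioning set.
  P2: blocked at chain node ClassSize ∈ conditioning set.
  P3: blocked at chain node ClassSize ∈ conditioning set.
  P4: blocked at fork node ClassSize ∈ conditioning set.
  P5: blocked at fork node ClassSize ∈ conditioning set.
  P6: blocked at fork node ClassSize ∈ conditioning set.
  P7: blocked at fork node ClassSize ∈ conditioning set.
{ClassSize} contains no descendant of ParentEd and blocks every backdoor path.
No other singleton works — e.g. {PeerGroup} leaves P2 open — so {ClassSize} is the unique smallest valid adjustment set.

{ClassSize}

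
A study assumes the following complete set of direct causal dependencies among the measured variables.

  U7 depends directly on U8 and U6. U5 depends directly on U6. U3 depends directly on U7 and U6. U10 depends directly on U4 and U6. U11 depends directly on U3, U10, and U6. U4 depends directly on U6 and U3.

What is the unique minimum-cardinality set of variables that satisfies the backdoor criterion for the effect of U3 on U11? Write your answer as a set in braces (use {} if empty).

{U6}

Variables eligible for adjustment (non-descendants of U3, excluding U3 and U11): {U5, U6, U7, U8}.
Backdoor paths from U3 to U11:
  P1: U3 <- U6 -> U4 -> U10 -> U11
  P2: U3 <- U6 -> U10 -> U11
  P3: U3 <- U6 -> U11
  P4: U3 <- U7 <- U6 -> U4 -> U10 -> U11
  P5: U3 <- U7 <- U6 -> U10 -> U11
  P6: U3 <- U7 <- U6 -> U11
The empty set is not sufficient: P1 (U3 <- U6 -> U4 -> U10 -> U11) has no collider blocking it and no conditioned non-collider, so it is open.
Try {U6}:
  P1: blocked at fork node U6 ∈ conditioning set.
  P2: blocked at fork node U6 ∈ conditioning set.
  P3: blocked at fork node U6 ∈ conditioning set.
  P4: blocked at fork node U6 ∈ conditioning set.
  P5: blocked at fork node U6 ∈ conditioning set.
  P6: blocked at fork node U6 ∈ conditioning set.
{U6} contains no descendant of U3 and blocks every backdoor path.
No other singleton works — e.g. {U8} leaves P1 open — so {U6} is the unique smallest valid adjustment set.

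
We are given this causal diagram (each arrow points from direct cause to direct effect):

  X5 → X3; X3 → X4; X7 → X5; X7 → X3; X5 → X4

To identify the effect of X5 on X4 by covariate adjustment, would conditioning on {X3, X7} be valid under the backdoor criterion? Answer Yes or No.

No

Backdoor paths from X5 to X4 (paths whose first edge points into X5):
  P1: X5 <- X7 -> X3 -> X4
Condition 1 (no descendant of X5 in the set): FAILS — X3 is a descendant of X5.
Condition 2 (every backdoor path blocked by {X3, X7}):
  P1: blocked at fork node X7 ∈ conditioning set.
{X3, X7} does not satisfy the backdoor criterion.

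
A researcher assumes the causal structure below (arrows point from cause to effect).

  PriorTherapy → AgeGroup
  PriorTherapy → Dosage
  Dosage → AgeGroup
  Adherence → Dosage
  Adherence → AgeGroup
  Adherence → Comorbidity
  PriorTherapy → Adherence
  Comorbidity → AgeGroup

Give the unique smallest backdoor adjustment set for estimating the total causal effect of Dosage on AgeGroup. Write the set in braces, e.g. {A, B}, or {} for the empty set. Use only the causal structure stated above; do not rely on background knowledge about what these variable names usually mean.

Variables eligible for adjustment (non-descendants of Dosage, excluding Dosage and AgeGroup): {Adherence, Comorbidity, PriorTherapy}.
Backdoor paths from Dosage to AgeGroup:
  P1: Dosage <- PriorTherapy -> Adherence -> Comorbidity -> AgeGroup
  P2: Dosage <- PriorTherapy -> Adherence -> AgeGroup
  P3: Dosage <- PriorTherapy -> AgeGroup
  P4: Dosage <- Adherence <- PriorTherapy -> AgeGroup
  P5: Dosage <- Adherence -> Comorbidity -> AgeGroup
  P6: Dosage <- Adherence -> AgeGroup
The empty set is not sufficient: P1 (Dosage <- PriorTherapy -> Adherence -> Comorbidity -> AgeGroup) has no collider blocking it and no conditioned non-collider, so it is open.
Try {Adherence, PriorTherapy}:
  P1: blocked at fork node PriorTherapy ∈ conditioning set.
  P2: blocked at fork node PriorTherapy ∈ conditioning set.
  P3: blocked at fork node PriorTherapy ∈ conditioning set.
  P4: blocked at chain node Adherence ∈ conditioning set.
  P5: blocked at fork node Adherence ∈ conditioning set.
  P6: blocked at fork node Adherence ∈ conditioning set.
{Adherence, PriorTherapy} contains no descendant of Dosage and blocks every backdoor path.
Every element of {Adherence, PriorTherapy} is needed (dropping Adherence leaves P5 open; dropping PriorTherapy leaves P3 open), so no proper subset is valid.
Among all size-2 subsets of the eligible variables, only {Adherence, PriorTherapy} blocks every backdoor path, so it is the unique smallest valid adjustment set.

{Adherence, PriorTherapy}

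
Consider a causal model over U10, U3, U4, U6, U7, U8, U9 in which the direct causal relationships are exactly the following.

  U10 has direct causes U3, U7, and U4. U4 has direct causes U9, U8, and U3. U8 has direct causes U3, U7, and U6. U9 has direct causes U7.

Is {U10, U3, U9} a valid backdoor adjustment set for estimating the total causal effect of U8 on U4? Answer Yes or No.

No

Backdoor paths from U8 to U4 (paths whose first edge points into U8):
  P1: U8 <- U7 -> U9 -> U4
  P2: U8 <- U7 -> U10 <- U3 -> U4
  P3: U8 <- U7 -> U10 <- U4
  P4: U8 <- U3 -> U4
  P5: U8 <- U3 -> U10 <- U7 -> U9 -> U4
  P6: U8 <- U3 -> U10 <- U4
Condition 1 (no descendant of U8 in the set): FAILS — U10 is a descendant of U8.
Condition 2 (every backdoor path blocked by {U10, U3, U9}):
  P1: blocked at chain node U9 ∈ conditioning set.
  P2: blocked at fork node U3 ∈ conditioning set.
  P3: open — collider(s) U10 are conditioned on (or have a conditioned descendant) and no non-collider on the path is in the set.
  P4: blocked at fork node U3 ∈ conditioning set.
  P5: blocked at fork node U3 ∈ conditioning set.
  P6: blocked at fork node U3 ∈ conditioning set.
{U10, U3, U9} does not satisfy the backdoor criterion.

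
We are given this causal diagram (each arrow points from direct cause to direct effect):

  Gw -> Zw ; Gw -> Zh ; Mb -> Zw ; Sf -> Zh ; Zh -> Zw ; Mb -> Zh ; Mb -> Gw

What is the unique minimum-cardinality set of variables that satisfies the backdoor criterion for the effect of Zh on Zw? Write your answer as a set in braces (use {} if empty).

{Gw, Mb}

Variables eligible for adjustment (non-descendants of Zh, excluding Zh and Zw): {Gw, Mb, Sf}.
Backdoor paths from Zh to Zw:
  P1: Zh <- Mb -> Gw -> Zw
  P2: Zh <- Mb -> Zw
  P3: Zh <- Gw <- Mb -> Zw
  P4: Zh <- Gw -> Zw
The empty set is not sufficient: P1 (Zh <- Mb -> Gw -> Zw) has no collider blocking it and no conditioned non-collider, so it is open.
Try {Gw, Mb}:
  P1: blocked at fork node Mb ∈ conditioning set.
  P2: blocked at fork node Mb ∈ conditioning set.
  P3: blocked at chain node Gw ∈ conditioning set.
  P4: blocked at fork node Gw ∈ conditioning set.
{Gw, Mb} contains no descendant of Zh and blocks every backdoor path.
Every element of {Gw, Mb} is needed (dropping Gw leaves P4 open; dropping Mb leaves P2 open), so no proper subset is valid.
Among all size-2 subsets of the eligible variables, only {Gw, Mb} blocks every backdoor path, so it is the unique smallest valid adjustment set.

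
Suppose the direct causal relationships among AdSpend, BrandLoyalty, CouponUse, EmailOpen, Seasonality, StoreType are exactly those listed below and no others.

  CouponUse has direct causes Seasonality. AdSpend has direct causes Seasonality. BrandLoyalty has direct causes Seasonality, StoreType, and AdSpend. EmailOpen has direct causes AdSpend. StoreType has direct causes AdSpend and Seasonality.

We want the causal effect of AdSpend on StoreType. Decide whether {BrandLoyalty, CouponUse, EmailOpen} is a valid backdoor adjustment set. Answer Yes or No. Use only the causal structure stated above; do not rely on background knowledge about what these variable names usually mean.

No

Backdoor paths from AdSpend to StoreType (paths whose first edge points into AdSpend):
  P1: AdSpend <- Seasonality -> StoreType
  P2: AdSpend <- Seasonality -> BrandLoyalty <- StoreType
Condition 1 (no descendant of AdSpend in the set): FAILS — BrandLoyalty and EmailOpen are descendants of AdSpend.
Condition 2 (every backdoor path blocked by {BrandLoyalty, CouponUse, EmailOpen}):
  P1: open — no interior node is in the conditioning set.
  P2: open — collider(s) BrandLoyalty are conditioned on (or have a conditioned descendant) and no non-collider on the path is in the set.
{BrandLoyalty, CouponUse, EmailOpen} does not satisfy the backdoor criterion.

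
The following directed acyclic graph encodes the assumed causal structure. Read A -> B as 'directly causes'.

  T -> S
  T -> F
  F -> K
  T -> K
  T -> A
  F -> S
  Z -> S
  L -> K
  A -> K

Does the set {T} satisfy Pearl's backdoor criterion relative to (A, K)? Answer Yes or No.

Backdoor paths from A to K (paths whose first edge points into A):
  P1: A <- T -> F -> K
  P2: A <- T -> K
  P3: A <- T -> S <- F -> K
Condition 1 (no descendant of A in the set): holds — descendants of A are {K}; none are in {T}.
Condition 2 (every backdoor path blocked by {T}):
  P1: blocked at fork node T ∈ conditioning set.
  P2: blocked at fork node T ∈ conditioning set.
  P3: blocked at fork node T ∈ conditioning set.
{T} satisfies the backdoor criterion.

Yes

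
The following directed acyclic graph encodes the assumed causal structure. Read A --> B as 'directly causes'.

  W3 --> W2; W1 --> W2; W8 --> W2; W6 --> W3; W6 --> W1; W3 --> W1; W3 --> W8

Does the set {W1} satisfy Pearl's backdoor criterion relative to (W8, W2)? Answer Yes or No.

No

Backdoor paths from W8 to W2 (paths whose first edge points into W8):
  P1: W8 <- W3 <- W6 -> W1 -> W2
  P2: W8 <- W3 -> W1 -> W2
  P3: W8 <- W3 -> W2
Condition 1 (no descendant of W8 in the set): holds — descendants of W8 are {W2}; none are in {W1}.
Condition 2 (every backdoor path blocked by {W1}):
  P1: blocked at chain node W1 ∈ conditioning set.
  P2: blocked at chain node W1 ∈ conditioning set.
  P3: open — no interior node is in the conditioning set.
{W1} does not satisfy the backdoor criterion.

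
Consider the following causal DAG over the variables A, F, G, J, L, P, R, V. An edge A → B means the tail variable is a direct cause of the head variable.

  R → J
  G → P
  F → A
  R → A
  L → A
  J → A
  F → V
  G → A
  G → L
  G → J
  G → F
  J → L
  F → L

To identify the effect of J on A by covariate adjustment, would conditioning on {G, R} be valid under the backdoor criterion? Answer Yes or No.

Backdoor paths from J to A (paths whose first edge points into J):
  P1: J <- R -> A
  P2: J <- G -> F -> L -> A
  P3: J <- G -> F -> A
  P4: J <- G -> L <- F -> A
  P5: J <- G -> L -> A
  P6: J <- G -> A
Condition 1 (no descendant of J in the set): holds — descendants of J are {A, L}; none are in {G, R}.
Condition 2 (every backdoor path blocked by {G, R}):
  P1: blocked at fork node R ∈ conditioning set.
  P2: blocked at fork node G ∈ conditioning set.
  P3: blocked at fork node G ∈ conditioning set.
  P4: blocked at fork node G ∈ conditioning set.
  P5: blocked at fork node G ∈ conditioning set.
  P6: blocked at fork node G ∈ conditioning set.
{G, R} satisfies the backdoor criterion.

Yes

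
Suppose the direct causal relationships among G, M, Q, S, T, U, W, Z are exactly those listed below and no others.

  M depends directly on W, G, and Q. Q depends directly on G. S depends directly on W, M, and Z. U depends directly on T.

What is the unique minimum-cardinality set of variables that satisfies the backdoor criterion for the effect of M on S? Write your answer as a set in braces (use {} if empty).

Variables eligible for adjustment (non-descendants of M, excluding M and S): {G, Q, T, U, W, Z}.
Backdoor paths from M to S:
  P1: M <- W -> S
The empty set is not sufficient: P1 (M <- W -> S) has no collider blocking it and no conditioned non-collider, so it is open.
Try {W}:
  P1: blocked at fork node W ∈ conditioning set.
{W} contains no descendant of M and blocks every backdoor path.
No other singleton works — e.g. {G} leaves P1 open — so {W} is the unique smallest valid adjustment set.

{W}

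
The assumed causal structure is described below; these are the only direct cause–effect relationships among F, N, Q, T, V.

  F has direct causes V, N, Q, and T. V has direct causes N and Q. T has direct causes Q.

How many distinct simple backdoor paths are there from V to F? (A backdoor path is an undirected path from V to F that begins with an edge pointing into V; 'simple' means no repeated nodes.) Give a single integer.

3

A backdoor path from V to F is any simple undirected path whose first edge points into V (i.e. leaves V via a parent).
Parents of V: {N, Q}.
Enumerating:
  P1: V <- N -> F
  P2: V <- Q -> T -> F
  P3: V <- Q -> F
That exhausts the simple backdoor paths. Count: 3.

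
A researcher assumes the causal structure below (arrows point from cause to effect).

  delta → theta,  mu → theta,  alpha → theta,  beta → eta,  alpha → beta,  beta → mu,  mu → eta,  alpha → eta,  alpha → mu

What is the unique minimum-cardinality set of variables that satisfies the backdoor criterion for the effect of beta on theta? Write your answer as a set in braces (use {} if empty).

Variables eligible for adjustment (non-descendants of beta, excluding beta and theta): {alpha, delta}.
Backdoor paths from beta to theta:
  P1: beta <- alpha -> mu -> theta
  P2: beta <- alpha -> theta
  P3: beta <- alpha -> eta <- mu -> theta
The empty set is not sufficient: P1 (beta <- alpha -> mu -> theta) has no collider blocking it and no conditioned non-collider, so it is open.
Try {alpha}:
  P1: blocked at fork node alpha ∈ conditioning set.
  P2: blocked at fork node alpha ∈ conditioning set.
  P3: blocked at fork node alpha ∈ conditioning set.
{alpha} contains no descendant of beta and blocks every backdoor path.
No other singleton works — e.g. {delta} leaves P1 open — so {alpha} is the unique smallest valid adjustment set.

{alpha}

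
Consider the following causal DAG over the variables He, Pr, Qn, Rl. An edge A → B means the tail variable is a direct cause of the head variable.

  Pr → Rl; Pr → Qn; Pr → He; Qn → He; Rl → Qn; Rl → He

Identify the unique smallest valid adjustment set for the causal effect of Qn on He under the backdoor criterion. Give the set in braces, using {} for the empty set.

{Pr, Rl}

Variables eligible for adjustment (non-descendants of Qn, excluding Qn and He): {Pr, Rl}.
Backdoor paths from Qn to He:
  P1: Qn <- Pr -> Rl -> He
  P2: Qn <- Pr -> He
  P3: Qn <- Rl <- Pr -> He
  P4: Qn <- Rl -> He
The empty set is not sufficient: P1 (Qn <- Pr -> Rl -> He) has no collider blocking it and no conditioned non-collider, so it is open.
Try {Pr, Rl}:
  P1: blocked at fork node Pr ∈ conditioning set.
  P2: blocked at fork node Pr ∈ conditioning set.
  P3: blocked at chain node Rl ∈ conditioning set.
  P4: blocked at fork node Rl ∈ conditioning set.
{Pr, Rl} contains no descendant of Qn and blocks every backdoor path.
Every element of {Pr, Rl} is needed (dropping Pr leaves P2 open; dropping Rl leaves P4 open), so no proper subset is valid.
Among all size-2 subsets of the eligible variables, only {Pr, Rl} blocks every backdoor path, so it is the unique smallest valid adjustment set.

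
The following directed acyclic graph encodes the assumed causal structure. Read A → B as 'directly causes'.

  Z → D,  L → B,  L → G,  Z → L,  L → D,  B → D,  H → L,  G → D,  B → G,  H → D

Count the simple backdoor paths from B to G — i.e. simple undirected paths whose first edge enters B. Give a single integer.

A backdoor path from B to G is any simple undirected path whose first edge points into B (i.e. leaves B via a parent).
Parents of B: {L}.
Enumerating:
  P1: B <- L <- H -> D <- G
  P2: B <- L <- Z -> D <- G
  P3: B <- L -> G
  P4: B <- L -> D <- G
That exhausts the simple backdoor paths. Count: 4.

4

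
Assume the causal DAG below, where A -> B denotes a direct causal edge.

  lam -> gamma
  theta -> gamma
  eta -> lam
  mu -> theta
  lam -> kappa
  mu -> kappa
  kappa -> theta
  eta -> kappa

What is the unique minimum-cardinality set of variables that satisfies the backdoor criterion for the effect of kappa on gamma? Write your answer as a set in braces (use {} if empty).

{lam, mu}

Variables eligible for adjustment (non-descendants of kappa, excluding kappa and gamma): {eta, lam, mu}.
Backdoor paths from kappa to gamma:
  P1: kappa <- mu -> theta -> gamma
  P2: kappa <- eta -> lam -> gamma
  P3: kappa <- lam -> gamma
The empty set is not sufficient: P1 (kappa <- mu -> theta -> gamma) has no collider blocking it and no conditioned non-collider, so it is open.
Try {lam, mu}:
  P1: blocked at fork node mu ∈ conditioning set.
  P2: blocked at chain node lam ∈ conditioning set.
  P3: blocked at fork node lam ∈ conditioning set.
{lam, mu} contains no descendant of kappa and blocks every backdoor path.
Every element of {lam, mu} is needed (dropping lam leaves P2 open; dropping mu leaves P1 open), so no proper subset is valid.
Among all size-2 subsets of the eligible variables, only {lam, mu} blocks every backdoor path, so it is the unique smallest valid adjustment set.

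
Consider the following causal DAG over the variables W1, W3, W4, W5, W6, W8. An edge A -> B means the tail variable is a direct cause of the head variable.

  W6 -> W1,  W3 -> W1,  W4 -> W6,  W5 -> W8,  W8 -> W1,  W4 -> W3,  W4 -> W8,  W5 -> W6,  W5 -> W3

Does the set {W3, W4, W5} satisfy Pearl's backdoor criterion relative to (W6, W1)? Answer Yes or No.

Yes

Backdoor paths from W6 to W1 (paths whose first edge points into W6):
  P1: W6 <- W5 -> W8 <- W4 -> W3 -> W1
  P2: W6 <- W5 -> W8 -> W1
  P3: W6 <- W5 -> W3 <- W4 -> W8 -> W1
  P4: W6 <- W5 -> W3 -> W1
  P5: W6 <- W4 -> W8 <- W5 -> W3 -> W1
  P6: W6 <- W4 -> W8 -> W1
  P7: W6 <- W4 -> W3 <- W5 -> W8 -> W1
  P8: W6 <- W4 -> W3 -> W1
Condition 1 (no descendant of W6 in the set): holds — descendants of W6 are {W1}; none are in {W3, W4, W5}.
Condition 2 (every backdoor path blocked by {W3, W4, W5}):
  P1: blocked at fork node W5 ∈ conditioning set.
  P2: blocked at fork node W5 ∈ conditioning set.
  P3: blocked at fork node W5 ∈ conditioning set.
  P4: blocked at fork node W5 ∈ conditioning set.
  P5: blocked at fork node W4 ∈ conditioning set.
  P6: blocked at fork node W4 ∈ conditioning set.
  P7: blocked at fork node W4 ∈ conditioning set.
  P8: blocked at fork node W4 ∈ conditioning set.
{W3, W4, W5} satisfies the backdoor criterion.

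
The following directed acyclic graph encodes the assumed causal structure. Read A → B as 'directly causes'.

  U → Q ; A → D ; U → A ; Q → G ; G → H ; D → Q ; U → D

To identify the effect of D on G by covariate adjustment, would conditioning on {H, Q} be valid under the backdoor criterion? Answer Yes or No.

No

Backdoor paths from D to G (paths whose first edge points into D):
  P1: D <- U -> Q -> G
  P2: D <- A <- U -> Q -> G
Condition 1 (no descendant of D in the set): FAILS — H and Q are descendants of D.
Condition 2 (every backdoor path blocked by {H, Q}):
  P1: blocked at chain node Q ∈ conditioning set.
  P2: blocked at chain node Q ∈ conditioning set.
{H, Q} does not satisfy the backdoor criterion.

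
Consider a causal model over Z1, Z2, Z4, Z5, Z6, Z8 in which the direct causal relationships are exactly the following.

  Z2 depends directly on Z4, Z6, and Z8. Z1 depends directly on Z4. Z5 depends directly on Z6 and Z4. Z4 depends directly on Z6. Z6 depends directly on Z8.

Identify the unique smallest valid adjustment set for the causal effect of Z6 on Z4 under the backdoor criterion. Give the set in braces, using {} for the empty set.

Variables eligible for adjustment (non-descendants of Z6, excluding Z6 and Z4): {Z8}.
Backdoor paths from Z6 to Z4:
  P1: Z6 <- Z8 -> Z2 <- Z4
Each backdoor path contains an unconditioned collider, so every path is already blocked with the empty conditioning set:
  P1: blocked at collider Z2 (neither it nor any descendant is in the conditioning set).
The empty set is therefore the unique smallest valid set.

{}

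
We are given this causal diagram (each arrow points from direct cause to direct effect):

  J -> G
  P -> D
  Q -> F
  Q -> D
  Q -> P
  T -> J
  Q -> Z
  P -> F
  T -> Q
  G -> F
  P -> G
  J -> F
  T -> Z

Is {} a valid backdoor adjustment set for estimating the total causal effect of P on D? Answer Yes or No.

Backdoor paths from P to D (paths whose first edge points into P):
  P1: P <- Q -> D
Condition 1 (no descendant of P in the set): holds — descendants of P are {D, F, G}; none are in {}.
Condition 2 (every backdoor path blocked by {}):
  P1: open — no interior node is in the conditioning set.
{} does not satisfy the backdoor criterion.

No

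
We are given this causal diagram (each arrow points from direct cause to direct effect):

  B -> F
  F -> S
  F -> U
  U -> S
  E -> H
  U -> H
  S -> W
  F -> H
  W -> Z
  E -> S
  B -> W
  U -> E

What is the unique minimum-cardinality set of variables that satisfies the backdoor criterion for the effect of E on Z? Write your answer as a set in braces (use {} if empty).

{U}

Variables eligible for adjustment (non-descendants of E, excluding E and Z): {B, F, U}.
Backdoor paths from E to Z:
  P1: E <- U <- F <- B -> W -> Z
  P2: E <- U <- F -> S -> W -> Z
  P3: E <- U -> S <- F <- B -> W -> Z
  P4: E <- U -> S -> W -> Z
  P5: E <- U -> H <- F <- B -> W -> Z
  P6: E <- U -> H <- F -> S -> W -> Z
The empty set is not sufficient: P1 (E <- U <- F <- B -> W -> Z) has no collider blocking it and no conditioned non-collider, so it is open.
Try {U}:
  P1: blocked at chain node U ∈ conditioning set.
  P2: blocked at chain node U ∈ conditioning set.
  P3: blocked at fork node U ∈ conditioning set.
  P4: blocked at fork node U ∈ conditioning set.
  P5: blocked at fork node U ∈ conditioning set.
  P6: blocked at fork node U ∈ conditioning set.
{U} contains no descendant of E and blocks every backdoor path.
No other singleton works — e.g. {B} leaves P2 open — so {U} is the unique smallest valid adjustment set.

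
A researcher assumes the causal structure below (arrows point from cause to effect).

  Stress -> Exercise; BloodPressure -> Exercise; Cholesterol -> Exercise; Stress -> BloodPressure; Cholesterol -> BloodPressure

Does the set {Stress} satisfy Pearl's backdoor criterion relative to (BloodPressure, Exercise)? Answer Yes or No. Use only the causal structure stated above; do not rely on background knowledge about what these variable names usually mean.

No

Backdoor paths from BloodPressure to Exercise (paths whose first edge points into BloodPressure):
  P1: BloodPressure <- Cholesterol -> Exercise
  P2: BloodPressure <- Stress -> Exercise
Condition 1 (no descendant of BloodPressure in the set): holds — descendants of BloodPressure are {Exercise}; none are in {Stress}.
Condition 2 (every backdoor path blocked by {Stress}):
  P1: open — no interior node is in the conditioning set.
  P2: blocked at fork node Stress ∈ conditioning set.
{Stress} does not satisfy the backdoor criterion.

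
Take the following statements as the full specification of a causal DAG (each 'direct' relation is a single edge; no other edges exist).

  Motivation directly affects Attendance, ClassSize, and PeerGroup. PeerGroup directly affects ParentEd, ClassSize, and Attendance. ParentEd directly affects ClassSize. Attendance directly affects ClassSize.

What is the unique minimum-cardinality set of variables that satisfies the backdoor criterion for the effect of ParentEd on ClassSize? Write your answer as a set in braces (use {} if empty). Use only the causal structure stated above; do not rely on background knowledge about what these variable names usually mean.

{PeerGroup}

Variables eligible for adjustment (non-descendants of ParentEd, excluding ParentEd and ClassSize): {Attendance, Motivation, PeerGroup}.
Backdoor paths from ParentEd to ClassSize:
  P1: ParentEd <- PeerGroup <- Motivation -> Attendance -> ClassSize
  P2: ParentEd <- PeerGroup <- Motivation -> ClassSize
  P3: ParentEd <- PeerGroup -> Attendance <- Motivation -> ClassSize
  P4: ParentEd <- PeerGroup -> Attendance -> ClassSize
  P5: ParentEd <- PeerGroup -> ClassSize
The empty set is not sufficient: P1 (ParentEd <- PeerGroup <- Motivation -> Attendance -> ClassSize) has no collider blocking it and no conditioned non-collider, so it is open.
Try {PeerGroup}:
  P1: blocked at chain node PeerGroup ∈ conditioning set.
  P2: blocked at chain node PeerGroup ∈ conditioning set.
  P3: blocked at fork node PeerGroup ∈ conditioning set.
  P4: blocked at fork node PeerGroup ∈ conditioning set.
  P5: blocked at fork node PeerGroup ∈ conditioning set.
{PeerGroup} contains no descendant of ParentEd and blocks every backdoor path.
No other singleton works — e.g. {Motivation} leaves P4 open — so {PeerGroup} is the unique smallest valid adjustment set.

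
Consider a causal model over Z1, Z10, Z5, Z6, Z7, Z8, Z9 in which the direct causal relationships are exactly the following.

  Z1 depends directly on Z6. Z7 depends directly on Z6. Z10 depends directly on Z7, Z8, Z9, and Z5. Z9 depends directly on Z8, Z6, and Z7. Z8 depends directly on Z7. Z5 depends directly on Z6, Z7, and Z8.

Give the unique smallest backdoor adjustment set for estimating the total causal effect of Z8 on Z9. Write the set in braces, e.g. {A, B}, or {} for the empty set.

{Z7}

Variables eligible for adjustment (non-descendants of Z8, excluding Z8 and Z9): {Z1, Z6, Z7}.
Backdoor paths from Z8 to Z9:
  P1: Z8 <- Z7 <- Z6 -> Z9
  P2: Z8 <- Z7 <- Z6 -> Z5 -> Z10 <- Z9
  P3: Z8 <- Z7 -> Z9
  P4: Z8 <- Z7 -> Z5 <- Z6 -> Z9
  P5: Z8 <- Z7 -> Z5 -> Z10 <- Z9
  P6: Z8 <- Z7 -> Z10 <- Z9
  P7: Z8 <- Z7 -> Z10 <- Z5 <- Z6 -> Z9
The empty set is not sufficient: P1 (Z8 <- Z7 <- Z6 -> Z9) has no collider blocking it and no conditioned non-collider, so it is open.
Try {Z7}:
  P1: blocked at chain node Z7 ∈ conditioning set.
  P2: blocked at chain node Z7 ∈ conditioning set.
  P3: blocked at fork node Z7 ∈ conditioning set.
  P4: blocked at fork node Z7 ∈ conditioning set.
  P5: blocked at fork node Z7 ∈ conditioning set.
  P6: blocked at fork node Z7 ∈ conditioning set.
  P7: blocked at fork node Z7 ∈ conditioning set.
{Z7} contains no descendant of Z8 and blocks every backdoor path.
No other singleton works — e.g. {Z6} leaves P3 open — so {Z7} is the unique smallest valid adjustment set.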